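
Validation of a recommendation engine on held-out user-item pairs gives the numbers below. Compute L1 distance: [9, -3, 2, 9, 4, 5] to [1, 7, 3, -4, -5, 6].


d = |9-1| + |-3-7| + |2-3| + |9+ 4| + |4+ 5| + |5-6|
  = 8 + 10 + 1 + 13 + 9 + 1
  = 42

42


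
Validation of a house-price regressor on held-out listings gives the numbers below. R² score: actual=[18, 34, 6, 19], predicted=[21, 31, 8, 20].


ȳ = 19.25
SS_res = Σ(y-ŷ)² = 23
SS_tot = Σ(y-ȳ)² = 394.75
R² = 1 - SS_res/SS_tot = 1 - 0.0583 = 0.9417

0.9417


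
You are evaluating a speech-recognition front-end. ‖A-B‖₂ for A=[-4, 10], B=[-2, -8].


d = √((-4+ 2)² + (10+ 8)²)
  = √(4 + 324)
  = √328 = 18.1108

18.1108


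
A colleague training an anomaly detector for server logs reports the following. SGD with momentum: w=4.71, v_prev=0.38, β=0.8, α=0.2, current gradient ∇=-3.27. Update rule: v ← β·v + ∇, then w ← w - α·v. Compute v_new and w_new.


v_new = 0.8·0.38 - 3.27 = 0.304 - 3.27 = -2.966
w_new = 4.71 - 0.2·-2.966 = 4.71 + 0.5932 = 5.3032

v_new=-2.966, w_new=5.3032


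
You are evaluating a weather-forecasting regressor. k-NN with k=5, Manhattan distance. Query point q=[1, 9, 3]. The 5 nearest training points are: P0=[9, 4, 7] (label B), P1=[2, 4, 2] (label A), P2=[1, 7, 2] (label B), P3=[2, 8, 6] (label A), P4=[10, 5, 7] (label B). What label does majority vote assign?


d(q,P0) = 17  (label B)
d(q,P1) = 7  (label A)
d(q,P2) = 3  (label B)
d(q,P3) = 5  (label A)
d(q,P4) = 17  (label B)
Votes: A=2, B=3
Majority → B

B


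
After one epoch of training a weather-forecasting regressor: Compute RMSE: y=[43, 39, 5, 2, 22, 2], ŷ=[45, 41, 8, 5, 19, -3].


MSE = 60/6 = 10
RMSE = √(60/6) = 3.1623

3.1623


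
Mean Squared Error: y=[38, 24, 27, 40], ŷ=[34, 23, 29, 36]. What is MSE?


Squared errors: (38-34)²=16, (24-23)²=1, (27-29)²=4, (40-36)²=16
Sum = 37
MSE = 37/4 = 37/4

37/4


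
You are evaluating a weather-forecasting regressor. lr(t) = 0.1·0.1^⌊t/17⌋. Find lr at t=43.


n_drops = ⌊43/17⌋ = 2
lr = 0.1·0.1^2 = 0.1·0.01 = 0.001

0.001


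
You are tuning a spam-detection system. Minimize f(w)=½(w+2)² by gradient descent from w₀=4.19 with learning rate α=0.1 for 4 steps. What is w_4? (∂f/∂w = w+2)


step 1: grad = 4.19+2 = 6.19; w = 4.19 - 0.1·(6.19) = 3.571
step 2: grad = 3.571+2 = 5.571; w = 3.571 - 0.1·(5.571) = 3.0139
step 3: grad = 3.0139+2 = 5.0139; w = 3.0139 - 0.1·(5.0139) = 2.51251
step 4: grad = 2.51251+2 = 4.51251; w = 2.51251 - 0.1·(4.51251) = 2.061259

2.061259


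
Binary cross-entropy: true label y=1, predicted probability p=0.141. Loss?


BCE = -[y·ln(p) + (1-y)·ln(1-p)]
= -1·ln(0.141) - 0
= -ln(0.141) = 1.959

1.959


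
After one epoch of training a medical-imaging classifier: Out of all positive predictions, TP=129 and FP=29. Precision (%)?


Precision = TP/(TP+FP)
= 129/(129+29)
= 129/158 = 81.65%

81.65%


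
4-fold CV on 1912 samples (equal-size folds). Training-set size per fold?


Fold size = 1912/4 = 478
Training per fold = 1912 - 478 = 1434

1434


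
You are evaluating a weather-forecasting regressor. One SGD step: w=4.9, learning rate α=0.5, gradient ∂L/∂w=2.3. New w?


w_new = w - α·∇
= 4.9 - 0.5·2.3
= 4.9 - 1.15
= 3.75

3.75


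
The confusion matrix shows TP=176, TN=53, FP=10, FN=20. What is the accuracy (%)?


Accuracy = (TP+TN)/(TP+TN+FP+FN)
= (176+53)/(259)
= 229/259 = 88.42%

88.42%


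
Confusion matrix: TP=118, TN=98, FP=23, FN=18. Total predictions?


Total = TP + TN + FP + FN
= 118 + 98 + 23 + 18
= 257
(Predicted positive: 141, predicted negative: 116)

257


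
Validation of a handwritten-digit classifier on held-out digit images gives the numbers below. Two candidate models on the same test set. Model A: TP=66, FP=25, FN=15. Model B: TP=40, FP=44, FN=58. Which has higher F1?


Model A: P=66/91=0.7253, R=66/81=0.8148, F1=2PR/(P+R)=2TP/(2TP+FP+FN)=132/172=0.7674
Model B: P=40/84=0.4762, R=40/98=0.4082, F1=2PR/(P+R)=2TP/(2TP+FP+FN)=80/182=0.4396
0.7674 > 0.4396 → Model A

Model A


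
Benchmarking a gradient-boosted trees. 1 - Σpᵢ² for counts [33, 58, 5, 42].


Probabilities: [33/138, 58/138, 5/138, 42/138] ≈ [0.2391, 0.4203, 0.0362, 0.3043]
Σpᵢ² = (1089 + 3364 + 25 + 1764)/138² = 6242/19044
Gini = 1 - Σpᵢ² = 1 - 6242/19044 = 0.6722

0.6722


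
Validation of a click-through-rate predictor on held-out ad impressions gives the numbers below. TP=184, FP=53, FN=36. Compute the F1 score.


Precision = 184/237 = 0.7764
Recall = 184/220 = 0.8364
F1 = 2·P·R/(P+R) = 2·TP/(2·TP+FP+FN) = 368/(368+53+36) = 368/457 = 0.8053

0.8053


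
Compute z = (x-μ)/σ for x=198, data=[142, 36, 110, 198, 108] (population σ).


μ = 118.8, σ = 52.6513
z = (198 - 118.8)/52.6513 = 1.5042

1.5042


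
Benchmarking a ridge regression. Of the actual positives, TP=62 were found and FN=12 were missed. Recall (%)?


Recall = TP/(TP+FN)
= 62/(62+12)
= 62/74 = 83.78%

83.78%


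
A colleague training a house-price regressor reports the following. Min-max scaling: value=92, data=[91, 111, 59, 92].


min=59, max=111
(92-59)/(111-59) = 33/52 = 0.6346

0.6346


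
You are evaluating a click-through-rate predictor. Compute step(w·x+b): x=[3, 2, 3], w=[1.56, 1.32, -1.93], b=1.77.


z = (3)·(1.56) + (2)·(1.32) + (3)·(-1.93) + 1.77
  = 3.3
step(z) = 1 (z≥0)

1


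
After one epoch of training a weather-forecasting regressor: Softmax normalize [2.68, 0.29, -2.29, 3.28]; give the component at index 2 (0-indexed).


Exponentials: e^2.68=14.5851, e^0.29=1.3364, e^-2.29=0.1013, e^3.28=26.5758
Sum = 42.5986
Softmax = [0.3424, 0.0314, 0.0024, 0.6239]
p[2] = 0.1013/42.5986 = 0.0024

0.0024


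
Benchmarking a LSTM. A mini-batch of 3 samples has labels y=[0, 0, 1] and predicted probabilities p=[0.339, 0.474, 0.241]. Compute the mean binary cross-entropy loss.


L[0] = -ln(1-0.339) = -ln(0.661) = 0.414
L[1] = -ln(1-0.474) = -ln(0.526) = 0.6425
L[2] = -ln(0.241) = 1.423
mean = (0.414 + 0.6425 + 1.423)/3 = 0.8265

0.8265


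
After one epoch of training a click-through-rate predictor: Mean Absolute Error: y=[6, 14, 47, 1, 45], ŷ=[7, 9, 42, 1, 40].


Absolute errors: |6-7|=1, |14-9|=5, |47-42|=5, |1-1|=0, |45-40|=5
Sum = 16
MAE = 16/5 = 16/5

16/5


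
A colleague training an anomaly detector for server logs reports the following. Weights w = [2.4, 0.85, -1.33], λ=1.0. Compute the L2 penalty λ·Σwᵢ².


‖w‖₂² = (2.4)² + (0.85)² + (-1.33)²
     = 5.76 + 0.7225 + 1.7689
     = 8.2514
λ·‖w‖₂² = 1.0·8.2514 = 8.2514

8.2514


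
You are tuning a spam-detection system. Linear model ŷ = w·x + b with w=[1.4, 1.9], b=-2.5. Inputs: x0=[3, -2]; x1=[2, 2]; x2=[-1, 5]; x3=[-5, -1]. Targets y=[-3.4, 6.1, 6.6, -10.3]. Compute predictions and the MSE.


ŷ0 = (1.4)·(3) + (1.9)·(-2) - 2.5 = -2.1
ŷ1 = (1.4)·(2) + (1.9)·(2) - 2.5 = 4.1
ŷ2 = (1.4)·(-1) + (1.9)·(5) - 2.5 = 5.6
ŷ3 = (1.4)·(-5) + (1.9)·(-1) - 2.5 = -11.4
errors² = [1.69, 4.0, 1.0, 1.21]
MSE = 7.9000/4 = 1.975

1.975


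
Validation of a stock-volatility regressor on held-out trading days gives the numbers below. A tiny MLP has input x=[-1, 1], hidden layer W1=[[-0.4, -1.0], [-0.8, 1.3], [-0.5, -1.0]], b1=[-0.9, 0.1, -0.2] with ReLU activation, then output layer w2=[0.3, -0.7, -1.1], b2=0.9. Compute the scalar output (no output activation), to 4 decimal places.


z1[0] = (-0.4)·(-1) + (-1.0)·(1) - 0.9 = -1.5
z1[1] = (-0.8)·(-1) + (1.3)·(1) + 0.1 = 2.2
z1[2] = (-0.5)·(-1) + (-1.0)·(1) - 0.2 = -0.7
h = ReLU(z1) = [0.0, 2.2, 0.0]
output = (0.3)·(0.0) + (-0.7)·(2.2) + (-1.1)·(0.0) + 0.9 = -0.64

-0.64


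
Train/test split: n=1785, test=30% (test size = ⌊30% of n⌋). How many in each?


Test = ⌊1785·30/100⌋ = 535
Train = 1785 - 535 = 1250

Train: 1250, Test: 535


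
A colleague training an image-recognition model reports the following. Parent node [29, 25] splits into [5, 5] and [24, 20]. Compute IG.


Parent = [29, 25], H_parent = 0.996
H_left = 1 (n=10), H_right = 0.994 (n=44)
H_children = (10/54)·1 + (44/54)·0.994 = 0.9951
IG = 0.996 - 0.9951 = 0.0009

0.0009


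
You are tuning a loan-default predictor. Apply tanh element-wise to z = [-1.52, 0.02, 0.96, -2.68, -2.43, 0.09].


tanh(-1.52) = -0.9087
tanh(0.02) = 0.02
tanh(0.96) = 0.7443
tanh(-2.68) = -0.9906
tanh(-2.43) = -0.9846
tanh(0.09) = 0.0898
result = [-0.9087, 0.02, 0.7443, -0.9906, -0.9846, 0.0898]

[-0.9087, 0.02, 0.7443, -0.9906, -0.9846, 0.0898]


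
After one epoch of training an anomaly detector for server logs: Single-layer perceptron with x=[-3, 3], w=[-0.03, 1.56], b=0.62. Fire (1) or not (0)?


z = (-3)·(-0.03) + (3)·(1.56) + 0.62
  = 5.39
step(z) = 1 (z≥0)

1


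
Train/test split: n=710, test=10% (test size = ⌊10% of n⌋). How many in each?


Test = ⌊710·10/100⌋ = 71
Train = 710 - 71 = 639

Train: 639, Test: 71


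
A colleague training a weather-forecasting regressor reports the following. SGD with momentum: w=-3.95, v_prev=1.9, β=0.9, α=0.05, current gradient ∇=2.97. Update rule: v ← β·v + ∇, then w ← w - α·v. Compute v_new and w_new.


v_new = 0.9·1.9 + 2.97 = 1.71 + 2.97 = 4.68
w_new = -3.95 - 0.05·4.68 = -3.95 - 0.234 = -4.184

v_new=4.68, w_new=-4.184


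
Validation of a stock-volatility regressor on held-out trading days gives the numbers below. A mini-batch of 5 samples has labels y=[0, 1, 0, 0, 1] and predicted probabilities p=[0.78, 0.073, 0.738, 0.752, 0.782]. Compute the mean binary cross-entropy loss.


L[0] = -ln(1-0.78) = -ln(0.22) = 1.5141
L[1] = -ln(0.073) = 2.6173
L[2] = -ln(1-0.738) = -ln(0.262) = 1.3394
L[3] = -ln(1-0.752) = -ln(0.248) = 1.3943
L[4] = -ln(0.782) = 0.2459
mean = (1.5141 + 2.6173 + 1.3394 + 1.3943 + 0.2459)/5 = 1.4222

1.4222


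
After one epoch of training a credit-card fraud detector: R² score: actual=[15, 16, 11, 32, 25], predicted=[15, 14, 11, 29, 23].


ȳ = 19.8
SS_res = Σ(y-ŷ)² = 17
SS_tot = Σ(y-ȳ)² = 290.8
R² = 1 - SS_res/SS_tot = 1 - 0.0585 = 0.9415

0.9415


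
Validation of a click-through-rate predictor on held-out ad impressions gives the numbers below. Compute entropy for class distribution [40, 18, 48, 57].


Probabilities: [40/163, 18/163, 48/163, 57/163] ≈ [0.2454, 0.1104, 0.2945, 0.3497]
H = -((40/163)·log₂(40/163) + (18/163)·log₂(18/163) + (48/163)·log₂(48/163) + (57/163)·log₂(57/163))
  = 1.8979 bits

1.8979 bits


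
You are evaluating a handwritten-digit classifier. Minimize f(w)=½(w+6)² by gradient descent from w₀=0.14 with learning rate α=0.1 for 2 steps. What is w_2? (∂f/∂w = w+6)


step 1: grad = 0.14+6 = 6.14; w = 0.14 - 0.1·(6.14) = -0.474
step 2: grad = -0.474+6 = 5.526; w = -0.474 - 0.1·(5.526) = -1.0266

-1.0266


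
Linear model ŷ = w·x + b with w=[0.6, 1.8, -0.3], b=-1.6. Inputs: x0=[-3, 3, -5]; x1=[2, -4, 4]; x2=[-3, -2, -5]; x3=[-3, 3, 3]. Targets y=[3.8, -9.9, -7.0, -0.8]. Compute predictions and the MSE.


ŷ0 = (0.6)·(-3) + (1.8)·(3) + (-0.3)·(-5) - 1.6 = 3.5
ŷ1 = (0.6)·(2) + (1.8)·(-4) + (-0.3)·(4) - 1.6 = -8.8
ŷ2 = (0.6)·(-3) + (1.8)·(-2) + (-0.3)·(-5) - 1.6 = -5.5
ŷ3 = (0.6)·(-3) + (1.8)·(3) + (-0.3)·(3) - 1.6 = 1.1
errors² = [0.09, 1.21, 2.25, 3.61]
MSE = 7.1600/4 = 1.79

1.79


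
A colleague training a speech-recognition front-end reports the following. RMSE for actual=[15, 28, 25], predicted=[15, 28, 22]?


MSE = 9/3 = 3
RMSE = √(9/3) = 1.7321

1.7321


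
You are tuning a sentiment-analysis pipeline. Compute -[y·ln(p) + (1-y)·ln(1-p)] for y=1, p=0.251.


BCE = -[y·ln(p) + (1-y)·ln(1-p)]
= -1·ln(0.251) - 0
= -ln(0.251) = 1.3823

1.3823


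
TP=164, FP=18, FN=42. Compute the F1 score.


Precision = 164/182 = 0.9011
Recall = 164/206 = 0.7961
F1 = 2·P·R/(P+R) = 2·TP/(2·TP+FP+FN) = 328/(328+18+42) = 328/388 = 0.8454

0.8454


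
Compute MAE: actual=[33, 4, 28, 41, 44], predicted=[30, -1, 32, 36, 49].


Absolute errors: |33-30|=3, |4+ 1|=5, |28-32|=4, |41-36|=5, |44-49|=5
Sum = 22
MAE = 22/5 = 22/5

22/5


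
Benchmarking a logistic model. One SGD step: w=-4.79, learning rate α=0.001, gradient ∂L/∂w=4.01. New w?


w_new = w - α·∇
= -4.79 - 0.001·4.01
= -4.79 - 0.00401
= -4.79401

-4.79401


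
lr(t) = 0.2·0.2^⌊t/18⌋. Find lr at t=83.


n_drops = ⌊83/18⌋ = 4
lr = 0.2·0.2^4 = 0.2·0.0016 = 0.00032

0.00032


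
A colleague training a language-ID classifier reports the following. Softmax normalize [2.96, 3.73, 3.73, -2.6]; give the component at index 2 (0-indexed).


Exponentials: e^2.96=19.298, e^3.73=41.6791, e^3.73=41.6791, e^-2.6=0.0743
Sum = 102.7305
Softmax = [0.1879, 0.4057, 0.4057, 0.0007]
p[2] = 41.6791/102.7305 = 0.4057

0.4057


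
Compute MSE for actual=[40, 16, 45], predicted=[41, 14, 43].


Squared errors: (40-41)²=1, (16-14)²=4, (45-43)²=4
Sum = 9
MSE = 9/3 = 3

3


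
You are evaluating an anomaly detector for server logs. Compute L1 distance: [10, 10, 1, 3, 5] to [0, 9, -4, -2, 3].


d = |10-0| + |10-9| + |1+ 4| + |3+ 2| + |5-3|
  = 10 + 1 + 5 + 5 + 2
  = 23

23


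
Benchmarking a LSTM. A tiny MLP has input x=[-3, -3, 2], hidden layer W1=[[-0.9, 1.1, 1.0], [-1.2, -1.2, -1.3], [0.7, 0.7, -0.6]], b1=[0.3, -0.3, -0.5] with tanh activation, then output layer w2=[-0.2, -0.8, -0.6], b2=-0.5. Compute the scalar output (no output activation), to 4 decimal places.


z1[0] = (-0.9)·(-3) + (1.1)·(-3) + (1.0)·(2) + 0.3 = 1.7
z1[1] = (-1.2)·(-3) + (-1.2)·(-3) + (-1.3)·(2) - 0.3 = 4.3
z1[2] = (0.7)·(-3) + (0.7)·(-3) + (-0.6)·(2) - 0.5 = -5.9
h = tanh(z1) = [0.9354, 0.9996, -1.0]
output = (-0.2)·(0.9354) + (-0.8)·(0.9996) + (-0.6)·(-1.0) - 0.5 = -0.8868

-0.8868


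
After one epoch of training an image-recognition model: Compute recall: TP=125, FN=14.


Recall = TP/(TP+FN)
= 125/(125+14)
= 125/139 = 89.93%

89.93%


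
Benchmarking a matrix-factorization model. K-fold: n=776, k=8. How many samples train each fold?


Fold size = 776/8 = 97
Training per fold = 776 - 97 = 679

679


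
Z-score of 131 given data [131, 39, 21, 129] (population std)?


μ = 80, σ = 50.4083
z = (131 - 80)/50.4083 = 1.0117

1.0117


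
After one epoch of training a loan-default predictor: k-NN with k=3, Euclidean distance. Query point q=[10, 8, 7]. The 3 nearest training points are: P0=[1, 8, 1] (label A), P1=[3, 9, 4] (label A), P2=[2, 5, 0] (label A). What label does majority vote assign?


d(q,P0) = 10.8167  (label A)
d(q,P1) = 7.6811  (label A)
d(q,P2) = 11.0454  (label A)
Votes: A=3, B=0
Majority → A

A


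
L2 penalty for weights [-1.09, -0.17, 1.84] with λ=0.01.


‖w‖₂² = (-1.09)² + (-0.17)² + (1.84)²
     = 1.1881 + 0.0289 + 3.3856
     = 4.6026
λ·‖w‖₂² = 0.01·4.6026 = 0.046026

0.046026


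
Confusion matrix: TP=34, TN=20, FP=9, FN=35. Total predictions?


Total = TP + TN + FP + FN
= 34 + 20 + 9 + 35
= 98
(Predicted positive: 43, predicted negative: 55)

98


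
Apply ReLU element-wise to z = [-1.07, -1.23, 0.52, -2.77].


ReLU(-1.07) = max(0, -1.07) = 0.0
ReLU(-1.23) = max(0, -1.23) = 0.0
ReLU(0.52) = max(0, 0.52) = 0.52
ReLU(-2.77) = max(0, -2.77) = 0.0
result = [0.0, 0.0, 0.52, 0.0]

[0.0, 0.0, 0.52, 0.0]


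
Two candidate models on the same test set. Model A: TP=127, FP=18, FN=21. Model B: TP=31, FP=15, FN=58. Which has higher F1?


Model A: P=127/145=0.8759, R=127/148=0.8581, F1=2PR/(P+R)=2TP/(2TP+FP+FN)=254/293=0.8669
Model B: P=31/46=0.6739, R=31/89=0.3483, F1=2PR/(P+R)=2TP/(2TP+FP+FN)=62/135=0.4593
0.8669 > 0.4593 → Model A

Model A


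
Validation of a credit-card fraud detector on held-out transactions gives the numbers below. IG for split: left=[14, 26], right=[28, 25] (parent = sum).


Parent = [42, 51], H_parent = 0.9932
H_left = 0.9341 (n=40), H_right = 0.9977 (n=53)
H_children = (40/93)·0.9341 + (53/93)·0.9977 = 0.9703
IG = 0.9932 - 0.9703 = 0.0229

0.0229


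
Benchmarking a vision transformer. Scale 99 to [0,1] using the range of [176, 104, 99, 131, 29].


min=29, max=176
(99-29)/(176-29) = 70/147 = 0.4762

0.4762


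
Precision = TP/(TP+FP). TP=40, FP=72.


Precision = TP/(TP+FP)
= 40/(40+72)
= 40/112 = 35.71%

35.71%


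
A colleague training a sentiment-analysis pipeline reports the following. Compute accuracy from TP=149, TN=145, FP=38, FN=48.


Accuracy = (TP+TN)/(TP+TN+FP+FN)
= (149+145)/(380)
= 294/380 = 77.37%

77.37%


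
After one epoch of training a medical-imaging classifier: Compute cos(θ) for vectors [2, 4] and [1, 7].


A·B = 2·1 + 4·7 = 30
‖A‖ = √20 = 4.4721, ‖B‖ = √50 = 7.0711
cos = 30/(√20·√50) = 30/√1000 = 0.9487

0.9487


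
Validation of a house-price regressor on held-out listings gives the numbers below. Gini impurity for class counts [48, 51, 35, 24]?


Probabilities: [48/158, 51/158, 35/158, 24/158] ≈ [0.3038, 0.3228, 0.2215, 0.1519]
Σpᵢ² = (2304 + 2601 + 1225 + 576)/158² = 6706/24964
Gini = 1 - Σpᵢ² = 1 - 6706/24964 = 0.7314

0.7314


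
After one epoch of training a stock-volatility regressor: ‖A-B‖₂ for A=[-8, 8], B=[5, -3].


d = √((-8-5)² + (8+ 3)²)
  = √(169 + 121)
  = √290 = 17.0294

17.0294


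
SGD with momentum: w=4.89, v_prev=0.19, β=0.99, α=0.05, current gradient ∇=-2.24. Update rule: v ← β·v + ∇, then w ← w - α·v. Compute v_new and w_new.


v_new = 0.99·0.19 - 2.24 = 0.1881 - 2.24 = -2.0519
w_new = 4.89 - 0.05·-2.0519 = 4.89 + 0.102595 = 4.992595

v_new=-2.0519, w_new=4.992595


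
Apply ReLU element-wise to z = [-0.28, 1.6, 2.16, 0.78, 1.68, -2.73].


ReLU(-0.28) = max(0, -0.28) = 0.0
ReLU(1.6) = max(0, 1.6) = 1.6
ReLU(2.16) = max(0, 2.16) = 2.16
ReLU(0.78) = max(0, 0.78) = 0.78
ReLU(1.68) = max(0, 1.68) = 1.68
ReLU(-2.73) = max(0, -2.73) = 0.0
result = [0.0, 1.6, 2.16, 0.78, 1.68, 0.0]

[0.0, 1.6, 2.16, 0.78, 1.68, 0.0]


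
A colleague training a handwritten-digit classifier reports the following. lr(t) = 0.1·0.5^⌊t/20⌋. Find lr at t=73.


n_drops = ⌊73/20⌋ = 3
lr = 0.1·0.5^3 = 0.1·0.125 = 0.0125

0.0125


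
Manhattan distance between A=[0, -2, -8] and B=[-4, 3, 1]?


d = |0+ 4| + |-2-3| + |-8-1|
  = 4 + 5 + 9
  = 18

18


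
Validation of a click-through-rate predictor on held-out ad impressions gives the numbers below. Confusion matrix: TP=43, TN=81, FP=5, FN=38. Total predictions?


Total = TP + TN + FP + FN
= 43 + 81 + 5 + 38
= 167
(Predicted positive: 48, predicted negative: 119)

167


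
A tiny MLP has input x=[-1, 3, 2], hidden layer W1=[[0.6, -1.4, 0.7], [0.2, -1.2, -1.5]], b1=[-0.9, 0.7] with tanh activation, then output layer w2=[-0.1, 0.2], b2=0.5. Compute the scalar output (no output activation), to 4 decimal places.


z1[0] = (0.6)·(-1) + (-1.4)·(3) + (0.7)·(2) - 0.9 = -4.3
z1[1] = (0.2)·(-1) + (-1.2)·(3) + (-1.5)·(2) + 0.7 = -6.1
h = tanh(z1) = [-0.9996, -1.0]
output = (-0.1)·(-0.9996) + (0.2)·(-1.0) + 0.5 = 0.4

0.4


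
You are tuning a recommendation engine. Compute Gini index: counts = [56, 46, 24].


Probabilities: [56/126, 46/126, 24/126] ≈ [0.4444, 0.3651, 0.1905]
Σpᵢ² = (3136 + 2116 + 576)/126² = 5828/15876
Gini = 1 - Σpᵢ² = 1 - 5828/15876 = 0.6329

0.6329


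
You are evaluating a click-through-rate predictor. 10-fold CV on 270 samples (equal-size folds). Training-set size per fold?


Fold size = 270/10 = 27
Training per fold = 270 - 27 = 243

243


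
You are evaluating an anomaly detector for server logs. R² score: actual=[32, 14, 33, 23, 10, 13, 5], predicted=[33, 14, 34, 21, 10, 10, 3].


ȳ = 18.5714
SS_res = Σ(y-ŷ)² = 19
SS_tot = Σ(y-ȳ)² = 717.71
R² = 1 - SS_res/SS_tot = 1 - 0.0265 = 0.9735

0.9735


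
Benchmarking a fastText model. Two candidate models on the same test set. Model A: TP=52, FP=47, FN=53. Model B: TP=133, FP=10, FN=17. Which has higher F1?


Model A: P=52/99=0.5253, R=52/105=0.4952, F1=2PR/(P+R)=2TP/(2TP+FP+FN)=104/204=0.5098
Model B: P=133/143=0.9301, R=133/150=0.8867, F1=2PR/(P+R)=2TP/(2TP+FP+FN)=266/293=0.9078
0.5098 < 0.9078 → Model B

Model B


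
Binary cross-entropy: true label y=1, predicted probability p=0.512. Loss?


BCE = -[y·ln(p) + (1-y)·ln(1-p)]
= -1·ln(0.512) - 0
= -ln(0.512) = 0.6694

0.6694


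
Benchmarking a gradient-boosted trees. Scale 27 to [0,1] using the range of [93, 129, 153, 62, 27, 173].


min=27, max=173
(27-27)/(173-27) = 0/146 = 0.0

0.0


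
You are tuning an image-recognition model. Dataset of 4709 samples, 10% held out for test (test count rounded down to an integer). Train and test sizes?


Test = ⌊4709·10/100⌋ = 470
Train = 4709 - 470 = 4239

Train: 4239, Test: 470


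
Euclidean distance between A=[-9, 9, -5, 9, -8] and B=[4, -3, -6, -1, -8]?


d = √((-9-4)² + (9+ 3)² + (-5+ 6)² + (9+ 1)² + (-8+ 8)²)
  = √(169 + 144 + 1 + 100 + 0)
  = √414 = 20.347

20.347


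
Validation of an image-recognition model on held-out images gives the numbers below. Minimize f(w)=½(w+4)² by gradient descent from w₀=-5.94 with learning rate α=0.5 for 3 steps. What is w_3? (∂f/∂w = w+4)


step 1: grad = -5.94+4 = -1.94; w = -5.94 - 0.5·(-1.94) = -4.97
step 2: grad = -4.97+4 = -0.97; w = -4.97 - 0.5·(-0.97) = -4.485
step 3: grad = -4.485+4 = -0.485; w = -4.485 - 0.5·(-0.485) = -4.2425

-4.2425


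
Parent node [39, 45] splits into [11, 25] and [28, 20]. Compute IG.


Parent = [39, 45], H_parent = 0.9963
H_left = 0.888 (n=36), H_right = 0.9799 (n=48)
H_children = (36/84)·0.888 + (48/84)·0.9799 = 0.9405
IG = 0.9963 - 0.9405 = 0.0558

0.0558


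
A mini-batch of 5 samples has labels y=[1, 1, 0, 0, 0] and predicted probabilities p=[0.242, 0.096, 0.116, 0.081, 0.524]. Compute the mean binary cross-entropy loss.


L[0] = -ln(0.242) = 1.4188
L[1] = -ln(0.096) = 2.3434
L[2] = -ln(1-0.116) = -ln(0.884) = 0.1233
L[3] = -ln(1-0.081) = -ln(0.919) = 0.0845
L[4] = -ln(1-0.524) = -ln(0.476) = 0.7423
mean = (1.4188 + 2.3434 + 0.1233 + 0.0845 + 0.7423)/5 = 0.9425

0.9425


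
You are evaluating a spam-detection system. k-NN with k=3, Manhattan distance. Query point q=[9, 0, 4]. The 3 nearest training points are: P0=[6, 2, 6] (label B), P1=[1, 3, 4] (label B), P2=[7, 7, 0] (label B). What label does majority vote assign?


d(q,P0) = 7  (label B)
d(q,P1) = 11  (label B)
d(q,P2) = 13  (label B)
Votes: A=0, B=3
Majority → B

B


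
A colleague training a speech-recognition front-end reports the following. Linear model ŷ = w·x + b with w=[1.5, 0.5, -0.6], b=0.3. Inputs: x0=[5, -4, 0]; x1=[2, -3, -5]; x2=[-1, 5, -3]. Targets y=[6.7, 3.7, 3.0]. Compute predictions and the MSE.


ŷ0 = (1.5)·(5) + (0.5)·(-4) + (-0.6)·(0) + 0.3 = 5.8
ŷ1 = (1.5)·(2) + (0.5)·(-3) + (-0.6)·(-5) + 0.3 = 4.8
ŷ2 = (1.5)·(-1) + (0.5)·(5) + (-0.6)·(-3) + 0.3 = 3.1
errors² = [0.81, 1.21, 0.01]
MSE = 2.0300/3 = 0.6767

0.6767


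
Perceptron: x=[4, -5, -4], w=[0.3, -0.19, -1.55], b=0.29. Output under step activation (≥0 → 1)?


z = (4)·(0.3) + (-5)·(-0.19) + (-4)·(-1.55) + 0.29
  = 8.64
step(z) = 1 (z≥0)

1


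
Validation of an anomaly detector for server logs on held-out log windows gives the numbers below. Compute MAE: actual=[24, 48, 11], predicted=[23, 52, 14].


Absolute errors: |24-23|=1, |48-52|=4, |11-14|=3
Sum = 8
MAE = 8/3 = 8/3

8/3


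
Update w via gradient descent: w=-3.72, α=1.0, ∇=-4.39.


w_new = w - α·∇
= -3.72 - 1.0·-4.39
= -3.72 + 4.39
= 0.67

0.67


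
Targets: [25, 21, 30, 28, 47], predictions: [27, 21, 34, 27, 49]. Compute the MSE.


Squared errors: (25-27)²=4, (21-21)²=0, (30-34)²=16, (28-27)²=1, (47-49)²=4
Sum = 25
MSE = 25/5 = 5

5


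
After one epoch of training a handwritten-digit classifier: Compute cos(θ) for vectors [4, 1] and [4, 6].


A·B = 4·4 + 1·6 = 22
‖A‖ = √17 = 4.1231, ‖B‖ = √52 = 7.2111
cos = 22/(√17·√52) = 22/√884 = 0.7399

0.7399


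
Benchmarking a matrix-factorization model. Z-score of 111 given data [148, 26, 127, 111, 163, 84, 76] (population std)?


μ = 105, σ = 43.5168
z = (111 - 105)/43.5168 = 0.1379

0.1379


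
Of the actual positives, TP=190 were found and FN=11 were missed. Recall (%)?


Recall = TP/(TP+FN)
= 190/(190+11)
= 190/201 = 94.53%

94.53%


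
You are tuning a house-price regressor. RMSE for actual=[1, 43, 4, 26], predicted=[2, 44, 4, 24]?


MSE = 6/4 = 1.5
RMSE = √(6/4) = 1.2247

1.2247


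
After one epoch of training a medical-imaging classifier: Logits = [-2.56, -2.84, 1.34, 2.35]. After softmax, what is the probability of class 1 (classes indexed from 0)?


Exponentials: e^-2.56=0.0773, e^-2.84=0.0584, e^1.34=3.819, e^2.35=10.4856
Sum = 14.4403
Softmax = [0.0054, 0.004, 0.2645, 0.7261]
p[1] = 0.0584/14.4403 = 0.004

0.004


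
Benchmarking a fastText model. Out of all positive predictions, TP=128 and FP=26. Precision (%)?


Precision = TP/(TP+FP)
= 128/(128+26)
= 128/154 = 83.12%

83.12%


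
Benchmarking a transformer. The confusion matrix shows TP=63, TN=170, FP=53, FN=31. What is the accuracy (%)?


Accuracy = (TP+TN)/(TP+TN+FP+FN)
= (63+170)/(317)
= 233/317 = 73.5%

73.5%


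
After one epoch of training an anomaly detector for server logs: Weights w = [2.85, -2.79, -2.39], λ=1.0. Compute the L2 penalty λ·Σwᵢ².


‖w‖₂² = (2.85)² + (-2.79)² + (-2.39)²
     = 8.1225 + 7.7841 + 5.7121
     = 21.6187
λ·‖w‖₂² = 1.0·21.6187 = 21.6187

21.6187


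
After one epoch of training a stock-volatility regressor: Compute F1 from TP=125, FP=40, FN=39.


Precision = 125/165 = 0.7576
Recall = 125/164 = 0.7622
F1 = 2·P·R/(P+R) = 2·TP/(2·TP+FP+FN) = 250/(250+40+39) = 250/329 = 0.7599

0.7599


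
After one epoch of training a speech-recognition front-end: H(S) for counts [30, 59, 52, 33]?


Probabilities: [30/174, 59/174, 52/174, 33/174] ≈ [0.1724, 0.3391, 0.2989, 0.1897]
H = -((30/174)·log₂(30/174) + (59/174)·log₂(59/174) + (52/174)·log₂(52/174) + (33/174)·log₂(33/174))
  = 1.942 bits

1.942 bits


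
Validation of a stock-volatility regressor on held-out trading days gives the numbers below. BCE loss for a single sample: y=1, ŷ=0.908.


BCE = -[y·ln(p) + (1-y)·ln(1-p)]
= -1·ln(0.908) - 0
= -ln(0.908) = 0.0965

0.0965


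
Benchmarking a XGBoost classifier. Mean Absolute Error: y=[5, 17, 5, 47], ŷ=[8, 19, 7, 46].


Absolute errors: |5-8|=3, |17-19|=2, |5-7|=2, |47-46|=1
Sum = 8
MAE = 8/4 = 2

2


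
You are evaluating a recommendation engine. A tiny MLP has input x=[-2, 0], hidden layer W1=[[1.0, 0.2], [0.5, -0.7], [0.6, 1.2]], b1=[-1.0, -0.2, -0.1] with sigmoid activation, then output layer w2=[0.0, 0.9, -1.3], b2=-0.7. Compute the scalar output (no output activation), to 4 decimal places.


z1[0] = (1.0)·(-2) + (0.2)·(0) - 1.0 = -3.0
z1[1] = (0.5)·(-2) + (-0.7)·(0) - 0.2 = -1.2
z1[2] = (0.6)·(-2) + (1.2)·(0) - 0.1 = -1.3
h = sigmoid(z1) = [0.0474, 0.2315, 0.2142]
output = (0.0)·(0.0474) + (0.9)·(0.2315) + (-1.3)·(0.2142) - 0.7 = -0.7701

-0.7701


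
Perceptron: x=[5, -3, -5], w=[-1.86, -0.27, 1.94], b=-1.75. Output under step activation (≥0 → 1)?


z = (5)·(-1.86) + (-3)·(-0.27) + (-5)·(1.94) - 1.75
  = -19.94
step(z) = 0 (z<0)

0


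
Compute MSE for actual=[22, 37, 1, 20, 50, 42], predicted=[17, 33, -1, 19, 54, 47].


Squared errors: (22-17)²=25, (37-33)²=16, (1+ 1)²=4, (20-19)²=1, (50-54)²=16, (42-47)²=25
Sum = 87
MSE = 87/6 = 29/2

29/2


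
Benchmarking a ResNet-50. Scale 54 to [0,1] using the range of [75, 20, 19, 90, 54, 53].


min=19, max=90
(54-19)/(90-19) = 35/71 = 0.493

0.493


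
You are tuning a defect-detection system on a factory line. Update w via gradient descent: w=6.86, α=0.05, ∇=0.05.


w_new = w - α·∇
= 6.86 - 0.05·0.05
= 6.86 - 0.0025
= 6.8575

6.8575


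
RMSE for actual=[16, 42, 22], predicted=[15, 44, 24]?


MSE = 9/3 = 3
RMSE = √(9/3) = 1.7321

1.7321


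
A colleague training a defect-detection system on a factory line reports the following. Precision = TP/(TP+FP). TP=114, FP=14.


Precision = TP/(TP+FP)
= 114/(114+14)
= 114/128 = 89.06%

89.06%


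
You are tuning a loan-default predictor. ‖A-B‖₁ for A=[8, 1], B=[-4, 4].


d = |8+ 4| + |1-4|
  = 12 + 3
  = 15

15


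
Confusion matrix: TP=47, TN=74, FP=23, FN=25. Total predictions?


Total = TP + TN + FP + FN
= 47 + 74 + 23 + 25
= 169
(Predicted positive: 70, predicted negative: 99)

169


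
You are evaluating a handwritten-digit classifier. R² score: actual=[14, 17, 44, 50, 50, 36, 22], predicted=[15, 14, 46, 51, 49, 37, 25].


ȳ = 33.2857
SS_res = Σ(y-ŷ)² = 26
SS_tot = Σ(y-ȳ)² = 1445.43
R² = 1 - SS_res/SS_tot = 1 - 0.018 = 0.982

0.982


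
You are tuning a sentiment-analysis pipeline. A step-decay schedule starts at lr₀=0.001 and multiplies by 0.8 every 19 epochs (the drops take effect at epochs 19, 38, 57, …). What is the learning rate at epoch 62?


n_drops = ⌊62/19⌋ = 3
lr = 0.001·0.8^3 = 0.001·0.512 = 0.000512

0.000512


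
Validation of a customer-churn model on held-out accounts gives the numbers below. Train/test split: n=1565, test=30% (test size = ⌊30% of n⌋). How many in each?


Test = ⌊1565·30/100⌋ = 469
Train = 1565 - 469 = 1096

Train: 1096, Test: 469


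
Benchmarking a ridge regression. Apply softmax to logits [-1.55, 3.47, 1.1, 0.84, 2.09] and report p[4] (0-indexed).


Exponentials: e^-1.55=0.2122, e^3.47=32.1367, e^1.1=3.0042, e^0.84=2.3164, e^2.09=8.0849
Sum = 45.7544
Softmax = [0.0046, 0.7024, 0.0657, 0.0506, 0.1767]
p[4] = 8.0849/45.7544 = 0.1767

0.1767


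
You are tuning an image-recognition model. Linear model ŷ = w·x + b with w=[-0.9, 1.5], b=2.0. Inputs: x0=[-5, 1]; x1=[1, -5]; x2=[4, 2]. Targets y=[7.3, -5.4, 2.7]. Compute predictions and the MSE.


ŷ0 = (-0.9)·(-5) + (1.5)·(1) + 2.0 = 8.0
ŷ1 = (-0.9)·(1) + (1.5)·(-5) + 2.0 = -6.4
ŷ2 = (-0.9)·(4) + (1.5)·(2) + 2.0 = 1.4
errors² = [0.49, 1.0, 1.69]
MSE = 3.1800/3 = 1.06

1.06


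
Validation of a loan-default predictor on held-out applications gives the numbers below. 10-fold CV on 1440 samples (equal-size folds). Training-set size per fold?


Fold size = 1440/10 = 144
Training per fold = 1440 - 144 = 1296

1296


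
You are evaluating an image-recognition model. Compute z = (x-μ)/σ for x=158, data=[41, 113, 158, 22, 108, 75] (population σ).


μ = 86.1667, σ = 45.8963
z = (158 - 86.1667)/45.8963 = 1.5651

1.5651


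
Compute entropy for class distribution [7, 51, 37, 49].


Probabilities: [7/144, 51/144, 37/144, 49/144] ≈ [0.0486, 0.3542, 0.2569, 0.3403]
H = -((7/144)·log₂(7/144) + (51/144)·log₂(51/144) + (37/144)·log₂(37/144) + (49/144)·log₂(49/144))
  = 1.7754 bits

1.7754 bits


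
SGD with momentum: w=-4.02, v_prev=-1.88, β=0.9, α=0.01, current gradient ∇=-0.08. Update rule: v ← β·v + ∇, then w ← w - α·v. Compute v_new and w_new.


v_new = 0.9·-1.88 - 0.08 = -1.692 - 0.08 = -1.772
w_new = -4.02 - 0.01·-1.772 = -4.02 + 0.01772 = -4.00228

v_new=-1.772, w_new=-4.00228


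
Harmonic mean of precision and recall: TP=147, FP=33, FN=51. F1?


Precision = 147/180 = 0.8167
Recall = 147/198 = 0.7424
F1 = 2·P·R/(P+R) = 2·TP/(2·TP+FP+FN) = 294/(294+33+51) = 294/378 = 0.7778

0.7778


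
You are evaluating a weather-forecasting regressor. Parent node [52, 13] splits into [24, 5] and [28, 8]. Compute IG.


Parent = [52, 13], H_parent = 0.7219
H_left = 0.6632 (n=29), H_right = 0.7642 (n=36)
H_children = (29/65)·0.6632 + (36/65)·0.7642 = 0.7191
IG = 0.7219 - 0.7191 = 0.0028

0.0028


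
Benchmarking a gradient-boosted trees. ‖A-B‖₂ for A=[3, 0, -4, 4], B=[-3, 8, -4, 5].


d = √((3+ 3)² + (0-8)² + (-4+ 4)² + (4-5)²)
  = √(36 + 64 + 0 + 1)
  = √101 = 10.0499

10.0499


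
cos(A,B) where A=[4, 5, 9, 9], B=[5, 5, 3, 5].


A·B = 4·5 + 5·5 + 9·3 + 9·5 = 117
‖A‖ = √203 = 14.2478, ‖B‖ = √84 = 9.1652
cos = 117/(√203·√84) = 117/√17052 = 0.896

0.896


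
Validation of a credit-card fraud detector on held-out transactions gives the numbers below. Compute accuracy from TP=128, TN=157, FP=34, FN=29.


Accuracy = (TP+TN)/(TP+TN+FP+FN)
= (128+157)/(348)
= 285/348 = 81.9%

81.9%


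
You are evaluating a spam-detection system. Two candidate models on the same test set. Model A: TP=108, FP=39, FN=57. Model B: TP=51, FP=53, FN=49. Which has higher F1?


Model A: P=108/147=0.7347, R=108/165=0.6545, F1=2PR/(P+R)=2TP/(2TP+FP+FN)=216/312=0.6923
Model B: P=51/104=0.4904, R=51/100=0.51, F1=2PR/(P+R)=2TP/(2TP+FP+FN)=102/204=0.5
0.6923 > 0.5 → Model A

Model A


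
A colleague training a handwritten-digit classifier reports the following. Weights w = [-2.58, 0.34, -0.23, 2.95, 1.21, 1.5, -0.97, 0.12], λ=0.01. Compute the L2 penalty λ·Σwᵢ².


‖w‖₂² = (-2.58)² + (0.34)² + (-0.23)² + (2.95)² + (1.21)² + (1.5)² + (-0.97)² + (0.12)²
     = 6.6564 + 0.1156 + 0.0529 + 8.7025 + 1.4641 + 2.25 + 0.9409 + 0.0144
     = 20.1968
λ·‖w‖₂² = 0.01·20.1968 = 0.201968

0.201968


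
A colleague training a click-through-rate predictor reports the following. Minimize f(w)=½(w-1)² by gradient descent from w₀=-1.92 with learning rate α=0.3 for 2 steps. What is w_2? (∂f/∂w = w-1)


step 1: grad = -1.92-1 = -2.92; w = -1.92 - 0.3·(-2.92) = -1.044
step 2: grad = -1.044-1 = -2.044; w = -1.044 - 0.3·(-2.044) = -0.4308

-0.4308


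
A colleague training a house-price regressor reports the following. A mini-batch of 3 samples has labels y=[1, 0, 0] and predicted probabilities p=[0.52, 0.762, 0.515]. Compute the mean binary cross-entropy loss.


L[0] = -ln(0.52) = 0.6539
L[1] = -ln(1-0.762) = -ln(0.238) = 1.4355
L[2] = -ln(1-0.515) = -ln(0.485) = 0.7236
mean = (0.6539 + 1.4355 + 0.7236)/3 = 0.9377

0.9377


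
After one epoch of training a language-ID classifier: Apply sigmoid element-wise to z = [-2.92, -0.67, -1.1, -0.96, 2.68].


σ(-2.92) = 1/(1+e^2.92) = 0.0512
σ(-0.67) = 1/(1+e^0.67) = 0.3385
σ(-1.1) = 1/(1+e^1.1) = 0.2497
σ(-0.96) = 1/(1+e^0.96) = 0.2769
σ(2.68) = 1/(1+e^-2.68) = 0.9358
result = [0.0512, 0.3385, 0.2497, 0.2769, 0.9358]

[0.0512, 0.3385, 0.2497, 0.2769, 0.9358]


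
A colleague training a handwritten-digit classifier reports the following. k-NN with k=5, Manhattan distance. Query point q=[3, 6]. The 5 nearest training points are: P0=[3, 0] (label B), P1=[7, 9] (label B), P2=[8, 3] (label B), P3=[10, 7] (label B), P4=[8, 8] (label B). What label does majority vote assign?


d(q,P0) = 6  (label B)
d(q,P1) = 7  (label B)
d(q,P2) = 8  (label B)
d(q,P3) = 8  (label B)
d(q,P4) = 7  (label B)
Votes: A=0, B=5
Majority → B

B


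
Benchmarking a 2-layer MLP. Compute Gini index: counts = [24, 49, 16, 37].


Probabilities: [24/126, 49/126, 16/126, 37/126] ≈ [0.1905, 0.3889, 0.127, 0.2937]
Σpᵢ² = (576 + 2401 + 256 + 1369)/126² = 4602/15876
Gini = 1 - Σpᵢ² = 1 - 4602/15876 = 0.7101

0.7101


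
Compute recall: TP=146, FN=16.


Recall = TP/(TP+FN)
= 146/(146+16)
= 146/162 = 90.12%

90.12%


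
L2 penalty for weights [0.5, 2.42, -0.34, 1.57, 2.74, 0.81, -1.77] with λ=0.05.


‖w‖₂² = (0.5)² + (2.42)² + (-0.34)² + (1.57)² + (2.74)² + (0.81)² + (-1.77)²
     = 0.25 + 5.8564 + 0.1156 + 2.4649 + 7.5076 + 0.6561 + 3.1329
     = 19.9835
λ·‖w‖₂² = 0.05·19.9835 = 0.999175

0.999175


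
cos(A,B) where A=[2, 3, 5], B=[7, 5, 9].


A·B = 2·7 + 3·5 + 5·9 = 74
‖A‖ = √38 = 6.1644, ‖B‖ = √155 = 12.4499
cos = 74/(√38·√155) = 74/√5890 = 0.9642

0.9642


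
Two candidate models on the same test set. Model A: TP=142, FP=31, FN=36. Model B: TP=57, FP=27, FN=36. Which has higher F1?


Model A: P=142/173=0.8208, R=142/178=0.7978, F1=2PR/(P+R)=2TP/(2TP+FP+FN)=284/351=0.8091
Model B: P=57/84=0.6786, R=57/93=0.6129, F1=2PR/(P+R)=2TP/(2TP+FP+FN)=114/177=0.6441
0.8091 > 0.6441 → Model A

Model A


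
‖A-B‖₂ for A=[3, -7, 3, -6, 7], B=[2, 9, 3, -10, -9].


d = √((3-2)² + (-7-9)² + (3-3)² + (-6+ 10)² + (7+ 9)²)
  = √(1 + 256 + 0 + 16 + 256)
  = √529 = 23.0

23.0


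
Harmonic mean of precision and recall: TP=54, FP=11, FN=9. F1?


Precision = 54/65 = 0.8308
Recall = 54/63 = 0.8571
F1 = 2·P·R/(P+R) = 2·TP/(2·TP+FP+FN) = 108/(108+11+9) = 108/128 = 0.8438

0.8438


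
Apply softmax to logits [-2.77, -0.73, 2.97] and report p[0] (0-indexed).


Exponentials: e^-2.77=0.0627, e^-0.73=0.4819, e^2.97=19.4919
Sum = 20.0365
Softmax = [0.0031, 0.0241, 0.9728]
p[0] = 0.0627/20.0365 = 0.0031

0.0031


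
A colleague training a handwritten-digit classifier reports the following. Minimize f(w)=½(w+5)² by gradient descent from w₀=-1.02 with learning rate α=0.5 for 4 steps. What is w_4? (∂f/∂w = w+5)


step 1: grad = -1.02+5 = 3.98; w = -1.02 - 0.5·(3.98) = -3.01
step 2: grad = -3.01+5 = 1.99; w = -3.01 - 0.5·(1.99) = -4.005
step 3: grad = -4.005+5 = 0.995; w = -4.005 - 0.5·(0.995) = -4.5025
step 4: grad = -4.5025+5 = 0.4975; w = -4.5025 - 0.5·(0.4975) = -4.75125

-4.75125


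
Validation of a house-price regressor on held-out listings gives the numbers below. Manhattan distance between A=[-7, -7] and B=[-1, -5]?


d = |-7+ 1| + |-7+ 5|
  = 6 + 2
  = 8

8


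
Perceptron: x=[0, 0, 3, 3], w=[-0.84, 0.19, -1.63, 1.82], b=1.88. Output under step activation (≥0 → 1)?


z = (0)·(-0.84) + (0)·(0.19) + (3)·(-1.63) + (3)·(1.82) + 1.88
  = 2.45
step(z) = 1 (z≥0)

1


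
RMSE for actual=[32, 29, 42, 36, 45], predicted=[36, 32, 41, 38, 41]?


MSE = 46/5 = 9.2
RMSE = √(46/5) = 3.0332

3.0332


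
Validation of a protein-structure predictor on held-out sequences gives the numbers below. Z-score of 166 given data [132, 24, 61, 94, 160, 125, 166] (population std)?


μ = 108.8571, σ = 48.3866
z = (166 - 108.8571)/48.3866 = 1.181

1.181


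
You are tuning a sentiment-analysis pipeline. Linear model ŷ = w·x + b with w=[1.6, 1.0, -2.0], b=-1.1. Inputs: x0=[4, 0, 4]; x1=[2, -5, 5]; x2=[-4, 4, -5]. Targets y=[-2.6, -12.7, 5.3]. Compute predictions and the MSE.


ŷ0 = (1.6)·(4) + (1.0)·(0) + (-2.0)·(4) - 1.1 = -2.7
ŷ1 = (1.6)·(2) + (1.0)·(-5) + (-2.0)·(5) - 1.1 = -12.9
ŷ2 = (1.6)·(-4) + (1.0)·(4) + (-2.0)·(-5) - 1.1 = 6.5
errors² = [0.01, 0.04, 1.44]
MSE = 1.4900/3 = 0.4967

0.4967


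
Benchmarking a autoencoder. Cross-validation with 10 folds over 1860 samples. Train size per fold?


Fold size = 1860/10 = 186
Training per fold = 1860 - 186 = 1674

1674


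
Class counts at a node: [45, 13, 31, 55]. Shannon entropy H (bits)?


Probabilities: [45/144, 13/144, 31/144, 55/144] ≈ [0.3125, 0.0903, 0.2153, 0.3819]
H = -((45/144)·log₂(45/144) + (13/144)·log₂(13/144) + (31/144)·log₂(31/144) + (55/144)·log₂(55/144))
  = 1.845 bits

1.845 bits


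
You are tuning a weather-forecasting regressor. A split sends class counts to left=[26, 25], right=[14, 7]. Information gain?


Parent = [40, 32], H_parent = 0.9911
H_left = 0.9997 (n=51), H_right = 0.9183 (n=21)
H_children = (51/72)·0.9997 + (21/72)·0.9183 = 0.976
IG = 0.9911 - 0.976 = 0.0151

0.0151


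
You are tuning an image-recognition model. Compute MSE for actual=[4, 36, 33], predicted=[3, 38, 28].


Squared errors: (4-3)²=1, (36-38)²=4, (33-28)²=25
Sum = 30
MSE = 30/3 = 10

10


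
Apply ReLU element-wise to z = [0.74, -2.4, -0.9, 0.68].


ReLU(0.74) = max(0, 0.74) = 0.74
ReLU(-2.4) = max(0, -2.4) = 0.0
ReLU(-0.9) = max(0, -0.9) = 0.0
ReLU(0.68) = max(0, 0.68) = 0.68
result = [0.74, 0.0, 0.0, 0.68]

[0.74, 0.0, 0.0, 0.68]


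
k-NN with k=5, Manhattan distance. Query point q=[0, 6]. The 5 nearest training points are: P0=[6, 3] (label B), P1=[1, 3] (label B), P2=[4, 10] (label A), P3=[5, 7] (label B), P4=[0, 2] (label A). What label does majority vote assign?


d(q,P0) = 9  (label B)
d(q,P1) = 4  (label B)
d(q,P2) = 8  (label A)
d(q,P3) = 6  (label B)
d(q,P4) = 4  (label A)
Votes: A=2, B=3
Majority → B

B
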